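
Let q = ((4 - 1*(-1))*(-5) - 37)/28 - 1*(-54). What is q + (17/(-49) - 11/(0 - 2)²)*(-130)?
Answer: 22265/49 ≈ 454.39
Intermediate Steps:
q = 725/14 (q = ((4 + 1)*(-5) - 37)*(1/28) + 54 = (5*(-5) - 37)*(1/28) + 54 = (-25 - 37)*(1/28) + 54 = -62*1/28 + 54 = -31/14 + 54 = 725/14 ≈ 51.786)
q + (17/(-49) - 11/(0 - 2)²)*(-130) = 725/14 + (17/(-49) - 11/(0 - 2)²)*(-130) = 725/14 + (17*(-1/49) - 11/((-2)²))*(-130) = 725/14 + (-17/49 - 11/4)*(-130) = 725/14 - 607/196*(-130) = 725/14 + 39455/98 = 22265/49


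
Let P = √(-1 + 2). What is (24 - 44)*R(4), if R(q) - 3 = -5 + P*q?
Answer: -40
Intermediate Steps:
P = 1 (P = √1 = 1)
R(q) = -2 + q (R(q) = 3 + (-5 + 1*q) = 3 + (-5 + q) = -2 + q)
(24 - 44)*R(4) = (24 - 44)*(-2 + 4) = -20*2 = -40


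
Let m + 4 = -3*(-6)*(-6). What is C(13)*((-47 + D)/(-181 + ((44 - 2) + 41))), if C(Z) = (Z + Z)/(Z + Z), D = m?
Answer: 159/98 ≈ 1.6224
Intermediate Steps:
m = -112 (m = -4 - 3*(-6)*(-6) = -4 + 18*(-6) = -4 - 108 = -112)
D = -112
C(Z) = 1 (C(Z) = (2*Z)/((2*Z)) = (2*Z)*(1/(2*Z)) = 1)
C(13)*((-47 + D)/(-181 + ((44 - 2) + 41))) = 1*((-47 - 112)/(-181 + ((44 - 2) + 41))) = 1*(-159/(-181 + (42 + 41))) = 1*(-159/(-181 + 83)) = 1*(-159/(-98)) = 1*(-159*(-1/98)) = 1*(159/98) = 159/98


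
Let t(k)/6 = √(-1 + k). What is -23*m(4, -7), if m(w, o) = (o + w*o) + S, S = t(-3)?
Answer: 805 - 276*I ≈ 805.0 - 276.0*I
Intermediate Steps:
t(k) = 6*√(-1 + k)
S = 12*I (S = 6*√(-1 - 3) = 6*√(-4) = 6*(2*I) = 12*I ≈ 12.0*I)
m(w, o) = o + 12*I + o*w (m(w, o) = (o + w*o) + 12*I = (o + o*w) + 12*I = o + 12*I + o*w)
-23*m(4, -7) = -23*(-7 + 12*I - 7*4) = -23*(-7 + 12*I - 28) = -23*(-35 + 12*I) = 805 - 276*I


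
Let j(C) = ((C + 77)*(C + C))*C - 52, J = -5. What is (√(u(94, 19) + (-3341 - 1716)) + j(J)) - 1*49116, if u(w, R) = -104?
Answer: -45568 + I*√5161 ≈ -45568.0 + 71.84*I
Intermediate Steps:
j(C) = -52 + 2*C²*(77 + C) (j(C) = ((77 + C)*(2*C))*C - 52 = (2*C*(77 + C))*C - 52 = 2*C²*(77 + C) - 52 = -52 + 2*C²*(77 + C))
(√(u(94, 19) + (-3341 - 1716)) + j(J)) - 1*49116 = (√(-104 + (-3341 - 1716)) + (-52 + 2*(-5)³ + 154*(-5)²)) - 1*49116 = (√(-104 - 5057) + (-52 + 2*(-125) + 154*25)) - 49116 = (√(-5161) + (-52 - 250 + 3850)) - 49116 = (I*√5161 + 3548) - 49116 = (3548 + I*√5161) - 49116 = -45568 + I*√5161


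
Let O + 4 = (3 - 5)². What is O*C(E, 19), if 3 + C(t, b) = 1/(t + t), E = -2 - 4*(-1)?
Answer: 0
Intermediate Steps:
E = 2 (E = -2 + 4 = 2)
C(t, b) = -3 + 1/(2*t) (C(t, b) = -3 + 1/(t + t) = -3 + 1/(2*t))
O = 0 (O = -4 + (3 - 5)² = -4 + (-2)² = -4 + 4 = 0)
O*C(E, 19) = 0*(-3 + (½)/2) = 0*(-3 + (½)*(½)) = 0*(-3 + ¼) = 0*(-11/4) = 0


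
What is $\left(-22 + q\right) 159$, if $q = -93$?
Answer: $-18285$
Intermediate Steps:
$\left(-22 + q\right) 159 = \left(-22 - 93\right) 159 = \left(-115\right) 159 = -18285$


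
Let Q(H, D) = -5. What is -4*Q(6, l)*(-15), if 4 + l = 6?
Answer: -300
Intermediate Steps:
l = 2 (l = -4 + 6 = 2)
-4*Q(6, l)*(-15) = -4*(-5)*(-15) = 20*(-15) = -300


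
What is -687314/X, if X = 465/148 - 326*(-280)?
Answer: -101722472/13509905 ≈ -7.5295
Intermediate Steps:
X = 13509905/148 (X = 465*(1/148) + 91280 = 465/148 + 91280 = 13509905/148 ≈ 91283.)
-687314/X = -687314/13509905/148 = -687314*148/13509905 = -101722472/13509905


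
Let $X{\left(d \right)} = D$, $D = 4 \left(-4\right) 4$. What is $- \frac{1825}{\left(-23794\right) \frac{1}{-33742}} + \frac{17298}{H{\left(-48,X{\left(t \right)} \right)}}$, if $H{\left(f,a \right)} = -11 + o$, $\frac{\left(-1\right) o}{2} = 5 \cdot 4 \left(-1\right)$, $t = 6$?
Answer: $- \frac{687103369}{345013} \approx -1991.5$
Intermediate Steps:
$o = 40$ ($o = - 2 \cdot 5 \cdot 4 \left(-1\right) = - 2 \cdot 20 \left(-1\right) = \left(-2\right) \left(-20\right) = 40$)
$D = -64$ ($D = \left(-16\right) 4 = -64$)
$X{\left(d \right)} = -64$
$H{\left(f,a \right)} = 29$ ($H{\left(f,a \right)} = -11 + 40 = 29$)
$- \frac{1825}{\left(-23794\right) \frac{1}{-33742}} + \frac{17298}{H{\left(-48,X{\left(t \right)} \right)}} = - \frac{1825}{\left(-23794\right) \frac{1}{-33742}} + \frac{17298}{29} = - \frac{1825}{\left(-23794\right) \left(- \frac{1}{33742}\right)} + 17298 \cdot \frac{1}{29} = - \frac{1825}{\frac{11897}{16871}} + \frac{17298}{29} = \left(-1825\right) \frac{16871}{11897} + \frac{17298}{29} = - \frac{30789575}{11897} + \frac{17298}{29} = - \frac{687103369}{345013}$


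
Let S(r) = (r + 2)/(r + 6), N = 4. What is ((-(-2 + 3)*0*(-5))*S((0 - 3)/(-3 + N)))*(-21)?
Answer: 0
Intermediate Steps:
S(r) = (2 + r)/(6 + r)
((-(-2 + 3)*0*(-5))*S((0 - 3)/(-3 + N)))*(-21) = ((-(-2 + 3)*0*(-5))*((2 + (0 - 3)/(-3 + 4))/(6 + (0 - 3)/(-3 + 4))))*(-21) = ((-0)*((2 - 3/1)/(6 - 3/1)))*(-21) = ((-1*0)*((2 - 3*1)/(6 - 3*1)))*(-21) = (0*((2 - 3)/(6 - 3)))*(-21) = (0*(-1/3))*(-21) = (0*((⅓)*(-1)))*(-21) = (0*(-⅓))*(-21) = 0*(-21) = 0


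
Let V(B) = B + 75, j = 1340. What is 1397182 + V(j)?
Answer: 1398597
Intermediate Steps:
V(B) = 75 + B
1397182 + V(j) = 1397182 + (75 + 1340) = 1397182 + 1415 = 1398597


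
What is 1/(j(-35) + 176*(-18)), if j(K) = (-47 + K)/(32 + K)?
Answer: -3/9422 ≈ -0.00031840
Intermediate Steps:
j(K) = (-47 + K)/(32 + K)
1/(j(-35) + 176*(-18)) = 1/((-47 - 35)/(32 - 35) + 176*(-18)) = 1/(-82/(-3) - 3168) = 1/(-⅓*(-82) - 3168) = 1/(82/3 - 3168) = 1/(-9422/3) = -3/9422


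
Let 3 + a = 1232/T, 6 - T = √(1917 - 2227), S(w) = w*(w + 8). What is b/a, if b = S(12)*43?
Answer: 32786640/738293 - 6357120*I*√310/738293 ≈ 44.409 - 151.6*I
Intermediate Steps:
S(w) = w*(8 + w)
b = 10320 (b = (12*(8 + 12))*43 = (12*20)*43 = 240*43 = 10320)
T = 6 - I*√310 (T = 6 - √(1917 - 2227) = 6 - √(-310) = 6 - I*√310 ≈ 6.0 - 17.607*I)
a = -3 + 1232/(6 - I*√310) ≈ 18.364 + 62.693*I
b/a = 10320/(3177/173 + 616*I*√310/173)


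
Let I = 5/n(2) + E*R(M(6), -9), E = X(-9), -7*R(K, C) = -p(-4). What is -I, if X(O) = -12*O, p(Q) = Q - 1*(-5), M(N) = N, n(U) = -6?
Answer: -613/42 ≈ -14.595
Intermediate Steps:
p(Q) = 5 + Q (p(Q) = Q + 5 = 5 + Q)
R(K, C) = ⅐ (R(K, C) = -(-1)*(5 - 4)/7 = -(-1)/7 = -⅐*(-1) = ⅐)
E = 108 (E = -12*(-9) = 108)
I = 613/42 (I = 5/(-6) + 108*(⅐) = 5*(-⅙) + 108/7 = -⅚ + 108/7 = 613/42 ≈ 14.595)
-I = -1*613/42 = -613/42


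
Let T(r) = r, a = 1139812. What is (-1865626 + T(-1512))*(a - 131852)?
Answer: -1882000418480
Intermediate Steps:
(-1865626 + T(-1512))*(a - 131852) = (-1865626 - 1512)*(1139812 - 131852) = -1867138*1007960 = -1882000418480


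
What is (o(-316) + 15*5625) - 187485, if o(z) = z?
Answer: -103426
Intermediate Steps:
(o(-316) + 15*5625) - 187485 = (-316 + 15*5625) - 187485 = (-316 + 84375) - 187485 = 84059 - 187485 = -103426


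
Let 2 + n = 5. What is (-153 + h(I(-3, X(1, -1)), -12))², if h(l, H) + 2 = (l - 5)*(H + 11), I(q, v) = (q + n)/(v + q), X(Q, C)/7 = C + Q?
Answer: 22500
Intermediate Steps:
n = 3 (n = -2 + 5 = 3)
X(Q, C) = 7*C + 7*Q (X(Q, C) = 7*(C + Q) = 7*C + 7*Q)
I(q, v) = (3 + q)/(q + v) (I(q, v) = (q + 3)/(v + q) = (3 + q)/(q + v))
h(l, H) = -2 + (-5 + l)*(11 + H) (h(l, H) = -2 + (l - 5)*(H + 11) = -2 + (-5 + l)*(11 + H))
(-153 + h(I(-3, X(1, -1)), -12))² = (-153 + (-57 - 5*(-12) + 11*((3 - 3)/(-3 + (7*(-1) + 7*1))) - 12*(3 - 3)/(-3 + (7*(-1) + 7*1))))² = (-153 + (-57 + 60 + 11*(0/(-3 + (-7 + 7))) - 12*0/(-3 + (-7 + 7))))² = (-153 + (-57 + 60 + 11*(0/(-3 + 0)) - 12*0/(-3 + 0)))² = (-153 + (-57 + 60 + 11*(0/(-3)) - 12*0/(-3)))² = (-153 + (-57 + 60 + 11*(-⅓*0) - (-4)*0))² = (-153 + (-57 + 60 + 11*0 - 12*0))² = (-153 + (-57 + 60 + 0 + 0))² = (-153 + 3)² = (-150)² = 22500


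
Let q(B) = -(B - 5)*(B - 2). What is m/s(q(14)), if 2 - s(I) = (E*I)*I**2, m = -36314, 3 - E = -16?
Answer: -18157/11967265 ≈ -0.0015172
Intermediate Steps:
E = 19 (E = 3 - 1*(-16) = 3 + 16 = 19)
q(B) = -(-5 + B)*(-2 + B)
s(I) = 2 - 19*I**3 (s(I) = 2 - 19*I*I**2 = 2 - 19*I**3)
m/s(q(14)) = -36314/(2 - 19*(-10 - 1*14**2 + 7*14)**3) = -36314/(2 - 19*(-10 - 1*196 + 98)**3) = -36314/(2 - 19*(-10 - 196 + 98)**3) = -36314/(2 - 19*(-108)**3) = -36314/(2 - 19*(-1259712)) = -36314/(2 + 23934528) = -36314/23934530 = -36314*1/23934530 = -18157/11967265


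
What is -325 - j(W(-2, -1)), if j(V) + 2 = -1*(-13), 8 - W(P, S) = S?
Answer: -336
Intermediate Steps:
W(P, S) = 8 - S
j(V) = 11 (j(V) = -2 - 1*(-13) = -2 + 13 = 11)
-325 - j(W(-2, -1)) = -325 - 1*11 = -325 - 11 = -336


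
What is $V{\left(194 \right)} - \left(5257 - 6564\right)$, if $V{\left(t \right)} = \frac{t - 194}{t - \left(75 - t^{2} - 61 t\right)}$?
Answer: $1307$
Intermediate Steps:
$V{\left(t \right)} = \frac{-194 + t}{-75 + t^{2} + 62 t}$ ($V{\left(t \right)} = \frac{-194 + t}{t + \left(-75 + t^{2} + 61 t\right)} = \frac{-194 + t}{-75 + t^{2} + 62 t}$)
$V{\left(194 \right)} - \left(5257 - 6564\right) = \frac{-194 + 194}{-75 + 194^{2} + 62 \cdot 194} - \left(5257 - 6564\right) = \frac{1}{-75 + 37636 + 12028} \cdot 0 - -1307 = \frac{1}{49589} \cdot 0 + 1307 = 0 + 1307 = 1307$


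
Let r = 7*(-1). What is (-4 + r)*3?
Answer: -33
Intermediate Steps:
r = -7
(-4 + r)*3 = (-4 - 7)*3 = -11*3 = -33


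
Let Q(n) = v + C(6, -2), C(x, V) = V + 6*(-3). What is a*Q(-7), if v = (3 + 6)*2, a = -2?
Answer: 4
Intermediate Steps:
C(x, V) = -18 + V (C(x, V) = V - 18 = -18 + V)
v = 18 (v = 9*2 = 18)
Q(n) = -2 (Q(n) = 18 + (-18 - 2) = 18 - 20 = -2)
a*Q(-7) = -2*(-2) = 4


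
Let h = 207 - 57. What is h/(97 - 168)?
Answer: -150/71 ≈ -2.1127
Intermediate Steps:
h = 150
h/(97 - 168) = 150/(97 - 168) = 150/(-71) = -1/71*150 = -150/71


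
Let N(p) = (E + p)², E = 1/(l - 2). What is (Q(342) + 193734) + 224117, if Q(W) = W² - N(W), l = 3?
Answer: 417166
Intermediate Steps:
E = 1 (E = 1/(3 - 2) = 1/1 = 1)
N(p) = (1 + p)²
Q(W) = W² - (1 + W)²
(Q(342) + 193734) + 224117 = ((-1 - 2*342) + 193734) + 224117 = ((-1 - 684) + 193734) + 224117 = (-685 + 193734) + 224117 = 193049 + 224117 = 417166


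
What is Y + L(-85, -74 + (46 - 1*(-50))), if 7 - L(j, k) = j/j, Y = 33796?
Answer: 33802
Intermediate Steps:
L(j, k) = 6 (L(j, k) = 7 - j/j = 7 - 1*1 = 7 - 1 = 6)
Y + L(-85, -74 + (46 - 1*(-50))) = 33796 + 6 = 33802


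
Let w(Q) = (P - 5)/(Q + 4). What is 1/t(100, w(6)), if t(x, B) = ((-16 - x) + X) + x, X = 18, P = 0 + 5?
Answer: 1/2 ≈ 0.50000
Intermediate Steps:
P = 5
w(Q) = 0 (w(Q) = (5 - 5)/(Q + 4) = 0/(4 + Q) = 0)
t(x, B) = 2 (t(x, B) = ((-16 - x) + 18) + x = (2 - x) + x = 2)
1/t(100, w(6)) = 1/2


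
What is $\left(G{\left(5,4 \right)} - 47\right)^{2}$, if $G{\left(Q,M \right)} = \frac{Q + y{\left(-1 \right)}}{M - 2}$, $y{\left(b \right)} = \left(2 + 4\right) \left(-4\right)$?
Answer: $\frac{12769}{4} \approx 3192.3$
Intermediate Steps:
$y{\left(b \right)} = -24$ ($y{\left(b \right)} = 6 \left(-4\right) = -24$)
$G{\left(Q,M \right)} = \frac{-24 + Q}{-2 + M}$ ($G{\left(Q,M \right)} = \frac{Q - 24}{M - 2} = \frac{-24 + Q}{-2 + M}$)
$\left(G{\left(5,4 \right)} - 47\right)^{2} = \left(\frac{-24 + 5}{-2 + 4} - 47\right)^{2} = \left(\frac{1}{2} \left(-19\right) - 47\right)^{2} = \left(- \frac{19}{2} - 47\right)^{2} = \left(- \frac{113}{2}\right)^{2} = \frac{12769}{4}$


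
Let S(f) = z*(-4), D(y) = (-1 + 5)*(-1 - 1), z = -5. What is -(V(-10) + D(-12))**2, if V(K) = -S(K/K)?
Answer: -784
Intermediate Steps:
D(y) = -8 (D(y) = 4*(-2) = -8)
S(f) = 20 (S(f) = -5*(-4) = 20)
V(K) = -20 (V(K) = -1*20 = -20)
-(V(-10) + D(-12))**2 = -(-20 - 8)**2 = -1*(-28)**2 = -1*784 = -784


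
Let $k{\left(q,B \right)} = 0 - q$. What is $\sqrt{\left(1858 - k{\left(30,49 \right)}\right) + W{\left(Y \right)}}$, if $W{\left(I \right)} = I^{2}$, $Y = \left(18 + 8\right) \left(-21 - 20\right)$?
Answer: $2 \sqrt{284561} \approx 1066.9$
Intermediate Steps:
$Y = -1066$ ($Y = 26 \left(-41\right) = -1066$)
$k{\left(q,B \right)} = - q$
$\sqrt{\left(1858 - k{\left(30,49 \right)}\right) + W{\left(Y \right)}} = \sqrt{\left(1858 - \left(-1\right) 30\right) + \left(-1066\right)^{2}} = \sqrt{\left(1858 - -30\right) + 1136356} = \sqrt{\left(1858 + 30\right) + 1136356} = \sqrt{1888 + 1136356} = \sqrt{1138244} = 2 \sqrt{284561}$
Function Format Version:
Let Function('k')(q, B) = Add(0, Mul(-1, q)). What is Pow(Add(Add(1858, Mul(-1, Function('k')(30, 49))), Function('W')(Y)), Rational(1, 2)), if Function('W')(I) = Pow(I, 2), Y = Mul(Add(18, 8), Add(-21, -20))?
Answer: Mul(2, Pow(284561, Rational(1, 2))) ≈ 1066.9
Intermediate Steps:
Y = -1066 (Y = Mul(26, -41) = -1066)
Function('k')(q, B) = Mul(-1, q)
Pow(Add(Add(1858, Mul(-1, Function('k')(30, 49))), Function('W')(Y)), Rational(1, 2)) = Pow(Add(Add(1858, Mul(-1, Mul(-1, 30))), Pow(-1066, 2)), Rational(1, 2)) = Pow(Add(Add(1858, Mul(-1, -30)), 1136356), Rational(1, 2)) = Pow(Add(Add(1858, 30), 1136356), Rational(1, 2)) = Pow(Add(1888, 1136356), Rational(1, 2)) = Pow(1138244, Rational(1, 2)) = Mul(2, Pow(284561, Rational(1, 2)))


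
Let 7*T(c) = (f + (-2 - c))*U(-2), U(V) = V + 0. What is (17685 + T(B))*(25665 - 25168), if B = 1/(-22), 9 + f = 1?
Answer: 96699444/11 ≈ 8.7909e+6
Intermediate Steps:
f = -8 (f = -9 + 1 = -8)
U(V) = V
B = -1/22 ≈ -0.045455
T(c) = 20/7 + 2*c/7 (T(c) = ((-8 + (-2 - c))*(-2))/7 = ((-10 - c)*(-2))/7 = (20 + 2*c)/7 = 20/7 + 2*c/7)
(17685 + T(B))*(25665 - 25168) = (17685 + (20/7 + (2/7)*(-1/22)))*(25665 - 25168) = (17685 + (20/7 - 1/77))*497 = (17685 + 219/77)*497 = (1361964/77)*497 = 96699444/11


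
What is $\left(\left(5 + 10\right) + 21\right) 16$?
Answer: $576$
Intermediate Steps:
$\left(\left(5 + 10\right) + 21\right) 16 = \left(15 + 21\right) 16 = 36 \cdot 16 = 576$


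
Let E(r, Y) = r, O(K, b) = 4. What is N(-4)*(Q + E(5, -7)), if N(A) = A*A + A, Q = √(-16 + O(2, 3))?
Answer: 60 + 24*I*√3 ≈ 60.0 + 41.569*I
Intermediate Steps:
Q = 2*I*√3 (Q = √(-16 + 4) = √(-12) = 2*I*√3 ≈ 3.4641*I)
N(A) = A + A² (N(A) = A² + A = A + A²)
N(-4)*(Q + E(5, -7)) = (-4*(1 - 4))*(2*I*√3 + 5) = (-4*(-3))*(5 + 2*I*√3) = 12*(5 + 2*I*√3) = 60 + 24*I*√3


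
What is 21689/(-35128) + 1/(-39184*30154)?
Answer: -3203341503579/5188205089376 ≈ -0.61743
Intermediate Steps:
21689/(-35128) + 1/(-39184*30154) = 21689*(-1/35128) - 1/39184*1/30154 = -21689/35128 - 1/1181554336 = -3203341503579/5188205089376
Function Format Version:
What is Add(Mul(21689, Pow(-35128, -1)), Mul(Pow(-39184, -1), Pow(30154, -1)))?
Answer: Rational(-3203341503579, 5188205089376) ≈ -0.61743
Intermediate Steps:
Add(Mul(21689, Pow(-35128, -1)), Mul(Pow(-39184, -1), Pow(30154, -1))) = Add(Mul(21689, Rational(-1, 35128)), Mul(Rational(-1, 39184), Rational(1, 30154))) = Add(Rational(-21689, 35128), Rational(-1, 1181554336)) = Rational(-3203341503579, 5188205089376)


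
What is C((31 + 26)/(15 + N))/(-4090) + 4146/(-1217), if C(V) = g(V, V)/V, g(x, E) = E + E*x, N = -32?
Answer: -28822270/8461801 ≈ -3.4062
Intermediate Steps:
C(V) = 1 + V (C(V) = (V*(1 + V))/V = 1 + V)
C((31 + 26)/(15 + N))/(-4090) + 4146/(-1217) = (1 + (31 + 26)/(15 - 32))/(-4090) + 4146/(-1217) = (1 + 57/(-17))*(-1/4090) + 4146*(-1/1217) = (1 + 57*(-1/17))*(-1/4090) - 4146/1217 = (1 - 57/17)*(-1/4090) - 4146/1217 = -40/17*(-1/4090) - 4146/1217 = 4/6953 - 4146/1217 = -28822270/8461801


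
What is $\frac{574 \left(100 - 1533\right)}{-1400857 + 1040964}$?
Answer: $\frac{822542}{359893} \approx 2.2855$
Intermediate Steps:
$\frac{574 \left(100 - 1533\right)}{-1400857 + 1040964} = \frac{574 \left(-1433\right)}{-359893} = \left(-822542\right) \left(- \frac{1}{359893}\right) = \frac{822542}{359893}$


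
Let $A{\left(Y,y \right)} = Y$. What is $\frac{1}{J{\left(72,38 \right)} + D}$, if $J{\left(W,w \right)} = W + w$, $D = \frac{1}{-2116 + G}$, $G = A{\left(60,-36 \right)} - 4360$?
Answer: $\frac{6416}{705759} \approx 0.0090909$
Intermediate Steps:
$G = -4300$ ($G = 60 - 4360 = -4300$)
$D = - \frac{1}{6416}$ ($D = \frac{1}{-2116 - 4300} = \frac{1}{-6416} = - \frac{1}{6416} \approx -0.00015586$)
$\frac{1}{J{\left(72,38 \right)} + D} = \frac{1}{\left(72 + 38\right) - \frac{1}{6416}} = \frac{1}{110 - \frac{1}{6416}} = \frac{1}{\frac{705759}{6416}} = \frac{6416}{705759}$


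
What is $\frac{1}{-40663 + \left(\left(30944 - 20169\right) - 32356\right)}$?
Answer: $- \frac{1}{62244} \approx -1.6066 \cdot 10^{-5}$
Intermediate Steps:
$\frac{1}{-40663 + \left(\left(30944 - 20169\right) - 32356\right)} = \frac{1}{-40663 + \left(10775 - 32356\right)} = \frac{1}{-40663 - 21581} = \frac{1}{-62244} = - \frac{1}{62244}$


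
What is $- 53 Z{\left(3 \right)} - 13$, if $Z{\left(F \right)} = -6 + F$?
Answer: $146$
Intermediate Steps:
$- 53 Z{\left(3 \right)} - 13 = - 53 \left(-6 + 3\right) - 13 = \left(-53\right) \left(-3\right) - 13 = 159 - 13 = 146$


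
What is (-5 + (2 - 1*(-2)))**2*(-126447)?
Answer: -126447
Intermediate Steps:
(-5 + (2 - 1*(-2)))**2*(-126447) = (-5 + (2 + 2))**2*(-126447) = (-5 + 4)**2*(-126447) = (-1)**2*(-126447) = 1*(-126447) = -126447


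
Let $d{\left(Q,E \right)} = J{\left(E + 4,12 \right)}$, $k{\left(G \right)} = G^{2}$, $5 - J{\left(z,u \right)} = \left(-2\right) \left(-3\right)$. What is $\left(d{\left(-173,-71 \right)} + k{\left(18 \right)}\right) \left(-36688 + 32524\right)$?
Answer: $-1344972$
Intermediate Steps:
$J{\left(z,u \right)} = -1$ ($J{\left(z,u \right)} = 5 - \left(-2\right) \left(-3\right) = 5 - 6 = -1$)
$d{\left(Q,E \right)} = -1$
$\left(d{\left(-173,-71 \right)} + k{\left(18 \right)}\right) \left(-36688 + 32524\right) = \left(-1 + 18^{2}\right) \left(-36688 + 32524\right) = \left(-1 + 324\right) \left(-4164\right) = 323 \left(-4164\right) = -1344972$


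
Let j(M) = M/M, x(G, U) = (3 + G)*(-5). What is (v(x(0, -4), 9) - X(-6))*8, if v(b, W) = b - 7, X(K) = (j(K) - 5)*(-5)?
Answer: -336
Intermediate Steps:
x(G, U) = -15 - 5*G
j(M) = 1
X(K) = 20 (X(K) = (1 - 5)*(-5) = -4*(-5) = 20)
v(b, W) = -7 + b
(v(x(0, -4), 9) - X(-6))*8 = ((-7 + (-15 - 5*0)) - 1*20)*8 = ((-7 + (-15 + 0)) - 20)*8 = ((-7 - 15) - 20)*8 = (-22 - 20)*8 = -42*8 = -336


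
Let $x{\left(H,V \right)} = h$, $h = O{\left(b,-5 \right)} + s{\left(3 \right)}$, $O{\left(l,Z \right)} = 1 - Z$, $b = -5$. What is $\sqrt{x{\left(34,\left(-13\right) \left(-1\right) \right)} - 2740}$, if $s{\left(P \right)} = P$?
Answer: $i \sqrt{2731} \approx 52.259 i$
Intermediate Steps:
$h = 9$ ($h = \left(1 - -5\right) + 3 = \left(1 + 5\right) + 3 = 6 + 3 = 9$)
$x{\left(H,V \right)} = 9$
$\sqrt{x{\left(34,\left(-13\right) \left(-1\right) \right)} - 2740} = \sqrt{9 - 2740} = \sqrt{-2731} = i \sqrt{2731}$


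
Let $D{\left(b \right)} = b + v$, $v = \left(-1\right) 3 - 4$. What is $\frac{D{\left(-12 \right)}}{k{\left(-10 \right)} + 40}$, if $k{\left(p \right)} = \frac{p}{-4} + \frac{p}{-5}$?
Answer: $- \frac{38}{89} \approx -0.42697$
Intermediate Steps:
$k{\left(p \right)} = - \frac{9 p}{20}$ ($k{\left(p \right)} = p \left(- \frac{1}{4}\right) + p \left(- \frac{1}{5}\right) = - \frac{p}{4} - \frac{p}{5} = - \frac{9 p}{20}$)
$v = -7$ ($v = -3 - 4 = -7$)
$D{\left(b \right)} = -7 + b$ ($D{\left(b \right)} = b - 7 = -7 + b$)
$\frac{D{\left(-12 \right)}}{k{\left(-10 \right)} + 40} = \frac{-7 - 12}{\left(- \frac{9}{20}\right) \left(-10\right) + 40} = - \frac{19}{\frac{9}{2} + 40} = - \frac{19}{\frac{89}{2}} = \left(-19\right) \frac{2}{89} = - \frac{38}{89}$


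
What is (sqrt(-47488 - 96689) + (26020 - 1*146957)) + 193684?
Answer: 72747 + I*sqrt(144177) ≈ 72747.0 + 379.71*I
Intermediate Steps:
(sqrt(-47488 - 96689) + (26020 - 1*146957)) + 193684 = (sqrt(-144177) + (26020 - 146957)) + 193684 = (I*sqrt(144177) - 120937) + 193684 = (-120937 + I*sqrt(144177)) + 193684 = 72747 + I*sqrt(144177)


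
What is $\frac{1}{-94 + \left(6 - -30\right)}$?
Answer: $- \frac{1}{58} \approx -0.017241$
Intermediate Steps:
$\frac{1}{-94 + \left(6 - -30\right)} = \frac{1}{-94 + \left(6 + 30\right)} = \frac{1}{-94 + 36} = \frac{1}{-58} = - \frac{1}{58}$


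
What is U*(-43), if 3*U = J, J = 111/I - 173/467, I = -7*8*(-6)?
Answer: 30057/52304 ≈ 0.57466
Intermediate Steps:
I = 336 (I = -56*(-6) = 336)
J = -2097/52304 (J = 111/336 - 173/467 = 111*(1/336) - 173*1/467 = 37/112 - 173/467 = -2097/52304 ≈ -0.040093)
U = -699/52304 (U = (⅓)*(-2097/52304) = -699/52304 ≈ -0.013364)
U*(-43) = -699/52304*(-43) = 30057/52304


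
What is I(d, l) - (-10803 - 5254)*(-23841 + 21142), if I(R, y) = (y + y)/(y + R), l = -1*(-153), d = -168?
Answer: -216689317/5 ≈ -4.3338e+7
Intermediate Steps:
l = 153
I(R, y) = 2*y/(R + y) (I(R, y) = (2*y)/(R + y) = 2*y/(R + y))
I(d, l) - (-10803 - 5254)*(-23841 + 21142) = 2*153/(-168 + 153) - (-10803 - 5254)*(-23841 + 21142) = 2*153/(-15) - (-16057)*(-2699) = 2*153*(-1/15) - 1*43337843 = -102/5 - 43337843 = -216689317/5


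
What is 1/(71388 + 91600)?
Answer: 1/162988 ≈ 6.1354e-6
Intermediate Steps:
1/(71388 + 91600) = 1/162988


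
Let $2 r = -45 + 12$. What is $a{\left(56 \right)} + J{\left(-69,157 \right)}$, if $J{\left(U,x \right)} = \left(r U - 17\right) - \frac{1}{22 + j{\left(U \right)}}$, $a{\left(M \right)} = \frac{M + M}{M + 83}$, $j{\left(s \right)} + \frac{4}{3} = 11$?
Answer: $\frac{29639261}{26410} \approx 1122.3$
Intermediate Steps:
$j{\left(s \right)} = \frac{29}{3}$ ($j{\left(s \right)} = - \frac{4}{3} + 11 = \frac{29}{3}$)
$r = - \frac{33}{2}$ ($r = \frac{-45 + 12}{2} = \frac{1}{2} \left(-33\right) = - \frac{33}{2} \approx -16.5$)
$a{\left(M \right)} = \frac{2 M}{83 + M}$
$J{\left(U,x \right)} = - \frac{1618}{95} - \frac{33 U}{2}$ ($J{\left(U,x \right)} = \left(- \frac{33 U}{2} - 17\right) - \frac{1}{22 + \frac{29}{3}} = \left(-17 - \frac{33 U}{2}\right) - \frac{1}{\frac{95}{3}} = \left(-17 - \frac{33 U}{2}\right) - \frac{3}{95} = - \frac{1618}{95} - \frac{33 U}{2}$)
$a{\left(56 \right)} + J{\left(-69,157 \right)} = 2 \cdot 56 \frac{1}{83 + 56} - - \frac{213079}{190} = 2 \cdot 56 \cdot \frac{1}{139} + \left(- \frac{1618}{95} + \frac{2277}{2}\right) = 2 \cdot 56 \cdot \frac{1}{139} + \frac{213079}{190} = \frac{112}{139} + \frac{213079}{190} = \frac{29639261}{26410}$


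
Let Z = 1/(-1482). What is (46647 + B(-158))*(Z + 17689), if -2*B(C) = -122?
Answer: 612227375338/741 ≈ 8.2622e+8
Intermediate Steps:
B(C) = 61 (B(C) = -½*(-122) = 61)
Z = -1/1482 ≈ -0.00067476
(46647 + B(-158))*(Z + 17689) = (46647 + 61)*(-1/1482 + 17689) = 46708*(26215097/1482) = 612227375338/741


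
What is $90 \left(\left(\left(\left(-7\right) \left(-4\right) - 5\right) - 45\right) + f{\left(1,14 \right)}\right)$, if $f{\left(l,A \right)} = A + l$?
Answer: $-630$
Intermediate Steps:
$90 \left(\left(\left(\left(-7\right) \left(-4\right) - 5\right) - 45\right) + f{\left(1,14 \right)}\right) = 90 \left(\left(\left(\left(-7\right) \left(-4\right) - 5\right) - 45\right) + \left(14 + 1\right)\right) = 90 \left(\left(\left(28 - 5\right) - 45\right) + 15\right) = 90 \left(\left(23 - 45\right) + 15\right) = 90 \left(-22 + 15\right) = 90 \left(-7\right) = -630$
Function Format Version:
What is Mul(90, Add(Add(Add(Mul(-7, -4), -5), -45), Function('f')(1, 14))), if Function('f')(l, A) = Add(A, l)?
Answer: -630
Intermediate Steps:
Mul(90, Add(Add(Add(Mul(-7, -4), -5), -45), Function('f')(1, 14))) = Mul(90, Add(Add(Add(Mul(-7, -4), -5), -45), Add(14, 1))) = Mul(90, Add(Add(Add(28, -5), -45), 15)) = Mul(90, Add(Add(23, -45), 15)) = Mul(90, Add(-22, 15)) = Mul(90, -7) = -630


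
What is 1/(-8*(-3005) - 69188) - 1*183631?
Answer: -8290572389/45148 ≈ -1.8363e+5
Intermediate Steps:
1/(-8*(-3005) - 69188) - 1*183631 = 1/(24040 - 69188) - 183631 = 1/(-45148) - 183631 = -1/45148 - 183631 = -8290572389/45148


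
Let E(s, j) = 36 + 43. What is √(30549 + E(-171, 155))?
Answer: 2*√7657 ≈ 175.01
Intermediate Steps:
E(s, j) = 79
√(30549 + E(-171, 155)) = √(30549 + 79) = √30628 = 2*√7657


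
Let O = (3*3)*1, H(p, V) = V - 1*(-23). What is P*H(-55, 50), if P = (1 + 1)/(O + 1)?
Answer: 73/5 ≈ 14.600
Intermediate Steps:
H(p, V) = 23 + V (H(p, V) = V + 23 = 23 + V)
O = 9 (O = 9*1 = 9)
P = ⅕ (P = (1 + 1)/(9 + 1) = 2/10 = (⅒)*2 = ⅕ ≈ 0.20000)
P*H(-55, 50) = (23 + 50)/5 = (⅕)*73 = 73/5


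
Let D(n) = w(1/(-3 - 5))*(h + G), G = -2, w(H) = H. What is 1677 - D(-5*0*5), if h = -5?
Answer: 13409/8 ≈ 1676.1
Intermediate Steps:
D(n) = 7/8 (D(n) = (-5 - 2)/(-3 - 5) = -7/(-8) = -1/8*(-7) = 7/8)
1677 - D(-5*0*5) = 1677 - 1*7/8 = 1677 - 7/8 = 13409/8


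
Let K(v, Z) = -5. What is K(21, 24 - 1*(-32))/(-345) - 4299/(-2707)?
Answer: 299338/186783 ≈ 1.6026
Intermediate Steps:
K(21, 24 - 1*(-32))/(-345) - 4299/(-2707) = -5/(-345) - 4299/(-2707) = -5*(-1/345) - 4299*(-1/2707) = 1/69 + 4299/2707 = 299338/186783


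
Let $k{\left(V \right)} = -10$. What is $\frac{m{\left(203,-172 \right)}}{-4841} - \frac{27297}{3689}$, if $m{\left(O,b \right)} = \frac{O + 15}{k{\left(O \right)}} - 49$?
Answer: $- \frac{659417979}{89292245} \approx -7.3849$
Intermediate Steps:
$m{\left(O,b \right)} = - \frac{101}{2} - \frac{O}{10}$ ($m{\left(O,b \right)} = \frac{O + 15}{-10} - 49 = \left(15 + O\right) \left(- \frac{1}{10}\right) - 49 = \left(- \frac{3}{2} - \frac{O}{10}\right) - 49 = - \frac{101}{2} - \frac{O}{10}$)
$\frac{m{\left(203,-172 \right)}}{-4841} - \frac{27297}{3689} = \frac{- \frac{101}{2} - \frac{203}{10}}{-4841} - \frac{27297}{3689} = \left(- \frac{101}{2} - \frac{203}{10}\right) \left(- \frac{1}{4841}\right) - \frac{27297}{3689} = \left(- \frac{354}{5}\right) \left(- \frac{1}{4841}\right) - \frac{27297}{3689} = \frac{354}{24205} - \frac{27297}{3689} = - \frac{659417979}{89292245}$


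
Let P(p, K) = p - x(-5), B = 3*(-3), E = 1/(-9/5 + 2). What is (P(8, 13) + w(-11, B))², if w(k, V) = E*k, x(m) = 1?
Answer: 2304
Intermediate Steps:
E = 5 (E = 1/(-9*⅕ + 2) = 1/(-9/5 + 2) = 1/(⅕) = 5)
B = -9
w(k, V) = 5*k
P(p, K) = -1 + p (P(p, K) = p - 1*1 = p - 1 = -1 + p)
(P(8, 13) + w(-11, B))² = ((-1 + 8) + 5*(-11))² = (7 - 55)² = (-48)² = 2304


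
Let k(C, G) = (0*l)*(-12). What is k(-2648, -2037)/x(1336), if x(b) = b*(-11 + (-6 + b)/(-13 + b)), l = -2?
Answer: 0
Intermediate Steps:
k(C, G) = 0 (k(C, G) = (0*(-2))*(-12) = 0*(-12) = 0)
x(b) = b*(-11 + (-6 + b)/(-13 + b))
k(-2648, -2037)/x(1336) = 0/((1336*(137 - 10*1336)/(-13 + 1336))) = 0/((1336*(137 - 13360)/1323)) = 0/((1336*(1/1323)*(-13223))) = 0/(-2523704/189) = 0*(-189/2523704) = 0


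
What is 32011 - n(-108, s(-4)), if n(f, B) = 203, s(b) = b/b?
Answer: 31808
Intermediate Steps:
s(b) = 1
32011 - n(-108, s(-4)) = 32011 - 1*203 = 32011 - 203 = 31808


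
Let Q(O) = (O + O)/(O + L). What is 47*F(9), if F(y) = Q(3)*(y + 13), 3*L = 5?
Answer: 9306/7 ≈ 1329.4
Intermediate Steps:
L = 5/3 (L = (1/3)*5 = 5/3 ≈ 1.6667)
Q(O) = 2*O/(5/3 + O) (Q(O) = (O + O)/(O + 5/3) = (2*O)/(5/3 + O) = 2*O/(5/3 + O))
F(y) = 117/7 + 9*y/7 (F(y) = (6*3/(5 + 3*3))*(y + 13) = (6*3/(5 + 9))*(13 + y) = (6*3/14)*(13 + y) = (6*3*(1/14))*(13 + y) = 9*(13 + y)/7 = 117/7 + 9*y/7)
47*F(9) = 47*(117/7 + (9/7)*9) = 47*(117/7 + 81/7) = 47*(198/7) = 9306/7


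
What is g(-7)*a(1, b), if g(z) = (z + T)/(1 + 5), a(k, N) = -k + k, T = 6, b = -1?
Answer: 0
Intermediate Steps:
a(k, N) = 0
g(z) = 1 + z/6 (g(z) = (z + 6)/(1 + 5) = (6 + z)/6 = (6 + z)*(⅙) = 1 + z/6)
g(-7)*a(1, b) = (1 + (⅙)*(-7))*0 = (1 - 7/6)*0 = -⅙*0 = 0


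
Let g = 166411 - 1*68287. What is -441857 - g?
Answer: -539981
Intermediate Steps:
g = 98124 (g = 166411 - 68287 = 98124)
-441857 - g = -441857 - 1*98124 = -441857 - 98124 = -539981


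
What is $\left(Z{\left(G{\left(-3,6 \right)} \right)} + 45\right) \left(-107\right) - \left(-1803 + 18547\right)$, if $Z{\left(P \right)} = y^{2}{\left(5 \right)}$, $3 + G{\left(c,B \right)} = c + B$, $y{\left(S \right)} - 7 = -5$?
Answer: $-21987$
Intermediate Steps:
$y{\left(S \right)} = 2$ ($y{\left(S \right)} = 7 - 5 = 2$)
$G{\left(c,B \right)} = -3 + B + c$ ($G{\left(c,B \right)} = -3 + \left(c + B\right) = -3 + \left(B + c\right) = -3 + B + c$)
$Z{\left(P \right)} = 4$ ($Z{\left(P \right)} = 2^{2} = 4$)
$\left(Z{\left(G{\left(-3,6 \right)} \right)} + 45\right) \left(-107\right) - \left(-1803 + 18547\right) = \left(4 + 45\right) \left(-107\right) - \left(-1803 + 18547\right) = 49 \left(-107\right) - 16744 = -5243 - 16744 = -21987$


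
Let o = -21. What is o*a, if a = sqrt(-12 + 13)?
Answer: -21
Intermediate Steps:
a = 1 (a = sqrt(1) = 1)
o*a = -21*1 = -21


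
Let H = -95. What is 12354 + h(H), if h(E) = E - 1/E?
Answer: 1164606/95 ≈ 12259.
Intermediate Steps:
12354 + h(H) = 12354 + (-95 - 1/(-95)) = 12354 + (-95 - 1*(-1/95)) = 12354 + (-95 + 1/95) = 12354 - 9024/95 = 1164606/95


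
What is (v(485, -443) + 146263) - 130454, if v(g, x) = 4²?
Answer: 15825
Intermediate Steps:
v(g, x) = 16
(v(485, -443) + 146263) - 130454 = (16 + 146263) - 130454 = 146279 - 130454 = 15825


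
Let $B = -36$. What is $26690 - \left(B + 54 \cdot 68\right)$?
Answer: $23054$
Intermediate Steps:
$26690 - \left(B + 54 \cdot 68\right) = 26690 - \left(-36 + 54 \cdot 68\right) = 26690 - \left(-36 + 3672\right) = 26690 - 3636 = 23054$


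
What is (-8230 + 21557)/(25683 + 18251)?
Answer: 13327/43934 ≈ 0.30334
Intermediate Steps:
(-8230 + 21557)/(25683 + 18251) = 13327/43934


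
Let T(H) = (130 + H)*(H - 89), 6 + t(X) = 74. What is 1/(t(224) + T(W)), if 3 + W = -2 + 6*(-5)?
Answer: -1/11712 ≈ -8.5382e-5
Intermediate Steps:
t(X) = 68 (t(X) = -6 + 74 = 68)
W = -35 (W = -3 + (-2 + 6*(-5)) = -3 + (-2 - 30) = -3 - 32 = -35)
T(H) = (-89 + H)*(130 + H) (T(H) = (130 + H)*(-89 + H) = (-89 + H)*(130 + H))
1/(t(224) + T(W)) = 1/(68 + (-11570 + (-35)² + 41*(-35))) = 1/(68 + (-11570 + 1225 - 1435)) = 1/(68 - 11780) = 1/(-11712) = -1/11712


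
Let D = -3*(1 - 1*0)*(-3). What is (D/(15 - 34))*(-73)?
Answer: 657/19 ≈ 34.579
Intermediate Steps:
D = 9 (D = -3*(1 + 0)*(-3) = -3*1*(-3) = -3*(-3) = 9)
(D/(15 - 34))*(-73) = (9/(15 - 34))*(-73) = (9/(-19))*(-73) = (9*(-1/19))*(-73) = -9/19*(-73) = 657/19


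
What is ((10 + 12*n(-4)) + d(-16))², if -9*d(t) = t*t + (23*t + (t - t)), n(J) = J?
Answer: 52900/81 ≈ 653.09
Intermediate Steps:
d(t) = -23*t/9 - t²/9 (d(t) = -(t*t + (23*t + (t - t)))/9 = -(t² + (23*t + 0))/9 = -(t² + 23*t)/9 = -23*t/9 - t²/9)
((10 + 12*n(-4)) + d(-16))² = ((10 + 12*(-4)) - ⅑*(-16)*(23 - 16))² = ((10 - 48) - ⅑*(-16)*7)² = (-38 + 112/9)² = (-230/9)² = 52900/81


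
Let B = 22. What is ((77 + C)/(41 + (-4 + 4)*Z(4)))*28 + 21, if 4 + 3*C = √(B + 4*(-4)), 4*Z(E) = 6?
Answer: 8939/123 + 28*√6/123 ≈ 73.232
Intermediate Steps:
Z(E) = 3/2 (Z(E) = (¼)*6 = 3/2)
C = -4/3 + √6/3 (C = -4/3 + √(22 + 4*(-4))/3 = -4/3 + √(22 - 16)/3 = -4/3 + √6/3 ≈ -0.51684)
((77 + C)/(41 + (-4 + 4)*Z(4)))*28 + 21 = ((77 + (-4/3 + √6/3))/(41 + (-4 + 4)*(3/2)))*28 + 21 = ((227/3 + √6/3)/(41 + 0*(3/2)))*28 + 21 = ((227/3 + √6/3)/(41 + 0))*28 + 21 = ((227/3 + √6/3)/41)*28 + 21 = ((227/3 + √6/3)*(1/41))*28 + 21 = (227/123 + √6/123)*28 + 21 = (6356/123 + 28*√6/123) + 21 = 8939/123 + 28*√6/123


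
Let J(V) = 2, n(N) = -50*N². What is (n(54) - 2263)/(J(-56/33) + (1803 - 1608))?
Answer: -148063/197 ≈ -751.59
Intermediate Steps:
(n(54) - 2263)/(J(-56/33) + (1803 - 1608)) = (-50*54² - 2263)/(2 + (1803 - 1608)) = (-50*2916 - 2263)/(2 + 195) = (-145800 - 2263)/197 = -148063*1/197 = -148063/197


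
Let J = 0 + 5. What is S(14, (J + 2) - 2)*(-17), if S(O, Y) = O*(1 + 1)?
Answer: -476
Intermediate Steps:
J = 5
S(O, Y) = 2*O (S(O, Y) = O*2 = 2*O)
S(14, (J + 2) - 2)*(-17) = (2*14)*(-17) = 28*(-17) = -476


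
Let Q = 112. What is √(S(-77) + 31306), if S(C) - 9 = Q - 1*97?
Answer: √31330 ≈ 177.00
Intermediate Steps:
S(C) = 24 (S(C) = 9 + (112 - 1*97) = 9 + (112 - 97) = 9 + 15 = 24)
√(S(-77) + 31306) = √(24 + 31306) = √31330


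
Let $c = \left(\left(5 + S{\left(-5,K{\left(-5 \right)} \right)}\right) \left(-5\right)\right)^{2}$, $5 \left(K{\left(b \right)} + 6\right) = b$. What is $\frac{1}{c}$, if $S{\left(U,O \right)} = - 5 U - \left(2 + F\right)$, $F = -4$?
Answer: $\frac{1}{25600} \approx 3.9063 \cdot 10^{-5}$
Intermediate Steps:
$K{\left(b \right)} = -6 + \frac{b}{5}$
$S{\left(U,O \right)} = 2 - 5 U$ ($S{\left(U,O \right)} = - 5 U - -2 = - 5 U + \left(-2 + 4\right) = - 5 U + 2 = 2 - 5 U$)
$c = 25600$ ($c = \left(\left(5 + \left(2 - -25\right)\right) \left(-5\right)\right)^{2} = \left(\left(5 + \left(2 + 25\right)\right) \left(-5\right)\right)^{2} = \left(\left(5 + 27\right) \left(-5\right)\right)^{2} = \left(32 \left(-5\right)\right)^{2} = \left(-160\right)^{2} = 25600$)
$\frac{1}{c} = \frac{1}{25600}$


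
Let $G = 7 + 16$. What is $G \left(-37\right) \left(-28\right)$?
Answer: $23828$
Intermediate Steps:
$G = 23$
$G \left(-37\right) \left(-28\right) = 23 \left(-37\right) \left(-28\right) = \left(-851\right) \left(-28\right) = 23828$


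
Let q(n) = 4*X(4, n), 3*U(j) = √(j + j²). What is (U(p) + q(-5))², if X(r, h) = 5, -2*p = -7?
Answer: (40 + √7)²/4 ≈ 454.67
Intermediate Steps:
p = 7/2 (p = -½*(-7) = 7/2 ≈ 3.5000)
U(j) = √(j + j²)/3
q(n) = 20 (q(n) = 4*5 = 20)
(U(p) + q(-5))² = (√(7*(1 + 7/2)/2)/3 + 20)² = (√((7/2)*(9/2))/3 + 20)² = (√(63/4)/3 + 20)² = ((3*√7/2)/3 + 20)² = (√7/2 + 20)² = (20 + √7/2)²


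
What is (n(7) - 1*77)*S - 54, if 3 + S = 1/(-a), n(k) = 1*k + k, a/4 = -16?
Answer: 8577/64 ≈ 134.02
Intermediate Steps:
a = -64 (a = 4*(-16) = -64)
n(k) = 2*k (n(k) = k + k = 2*k)
S = -191/64 (S = -3 + 1/(-1*(-64)) = -3 + 1/64 = -191/64 ≈ -2.9844)
(n(7) - 1*77)*S - 54 = (2*7 - 1*77)*(-191/64) - 54 = (14 - 77)*(-191/64) - 54 = -63*(-191/64) - 54 = 12033/64 - 54 = 8577/64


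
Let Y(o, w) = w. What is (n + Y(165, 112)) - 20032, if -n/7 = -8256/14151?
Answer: -93943376/4717 ≈ -19916.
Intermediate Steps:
n = 19264/4717 (n = -(-57792)/14151 = -7*(-2752/4717) = 19264/4717 ≈ 4.0840)
(n + Y(165, 112)) - 20032 = (19264/4717 + 112) - 20032 = 547568/4717 - 20032 = -93943376/4717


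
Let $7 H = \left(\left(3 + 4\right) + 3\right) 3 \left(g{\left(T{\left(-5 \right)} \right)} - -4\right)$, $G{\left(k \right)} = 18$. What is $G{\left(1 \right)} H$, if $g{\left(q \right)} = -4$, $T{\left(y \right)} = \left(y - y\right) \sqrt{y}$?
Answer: $0$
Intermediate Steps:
$T{\left(y \right)} = 0$ ($T{\left(y \right)} = 0 \sqrt{y} = 0$)
$H = 0$ ($H = \frac{\left(\left(3 + 4\right) + 3\right) 3 \left(-4 - -4\right)}{7} = \frac{\left(7 + 3\right) 3 \left(-4 + 4\right)}{7} = \frac{10 \cdot 3 \cdot 0}{7} = \frac{30 \cdot 0}{7} = \frac{1}{7} \cdot 0 = 0$)
$G{\left(1 \right)} H = 18 \cdot 0 = 0$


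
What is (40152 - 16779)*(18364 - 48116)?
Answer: -695393496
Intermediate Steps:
(40152 - 16779)*(18364 - 48116) = 23373*(-29752) = -695393496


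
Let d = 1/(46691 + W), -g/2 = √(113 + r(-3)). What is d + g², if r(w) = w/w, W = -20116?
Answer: 12118201/26575 ≈ 456.00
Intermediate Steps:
r(w) = 1
g = -2*√114 (g = -2*√(113 + 1) = -2*√114 ≈ -21.354)
d = 1/26575 (d = 1/(46691 - 20116) = 1/26575 ≈ 3.7629e-5)
d + g² = 1/26575 + (-2*√114)² = 1/26575 + 456 = 12118201/26575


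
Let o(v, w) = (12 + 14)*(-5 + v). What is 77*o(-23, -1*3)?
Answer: -56056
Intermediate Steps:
o(v, w) = -130 + 26*v (o(v, w) = 26*(-5 + v) = -130 + 26*v)
77*o(-23, -1*3) = 77*(-130 + 26*(-23)) = 77*(-130 - 598) = 77*(-728) = -56056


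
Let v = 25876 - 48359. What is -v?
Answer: 22483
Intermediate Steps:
v = -22483
-v = -1*(-22483) = 22483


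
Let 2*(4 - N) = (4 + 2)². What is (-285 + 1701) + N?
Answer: 1402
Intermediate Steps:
N = -14 (N = 4 - (4 + 2)²/2 = 4 - ½*6² = 4 - ½*36 = 4 - 18 = -14)
(-285 + 1701) + N = (-285 + 1701) - 14 = 1416 - 14 = 1402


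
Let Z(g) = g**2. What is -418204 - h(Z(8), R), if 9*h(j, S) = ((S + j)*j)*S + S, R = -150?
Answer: -1529762/3 ≈ -5.0992e+5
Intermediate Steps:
h(j, S) = S/9 + S*j*(S + j)/9 (h(j, S) = (((S + j)*j)*S + S)/9 = ((j*(S + j))*S + S)/9 = (S*j*(S + j) + S)/9 = (S + S*j*(S + j))/9 = S/9 + S*j*(S + j)/9)
-418204 - h(Z(8), R) = -418204 - (-150)*(1 + (8**2)**2 - 150*8**2)/9 = -418204 - (-150)*(1 + 64**2 - 150*64)/9 = -418204 - (-150)*(1 + 4096 - 9600)/9 = -418204 - (-150)*(-5503)/9 = -418204 - 1*275150/3 = -418204 - 275150/3 = -1529762/3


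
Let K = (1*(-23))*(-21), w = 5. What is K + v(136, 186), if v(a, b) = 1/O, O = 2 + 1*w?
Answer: 3382/7 ≈ 483.14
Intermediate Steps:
O = 7 (O = 2 + 1*5 = 2 + 5 = 7)
v(a, b) = 1/7
K = 483 (K = -23*(-21) = 483)
K + v(136, 186) = 483 + 1/7 = 3382/7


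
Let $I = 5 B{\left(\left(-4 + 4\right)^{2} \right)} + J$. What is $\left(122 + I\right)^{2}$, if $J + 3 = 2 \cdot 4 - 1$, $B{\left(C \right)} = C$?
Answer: $15876$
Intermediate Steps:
$J = 4$ ($J = -3 + \left(2 \cdot 4 - 1\right) = -3 + \left(8 - 1\right) = -3 + 7 = 4$)
$I = 4$ ($I = 5 \left(-4 + 4\right)^{2} + 4 = 5 \cdot 0^{2} + 4 = 5 \cdot 0 + 4 = 0 + 4 = 4$)
$\left(122 + I\right)^{2} = \left(122 + 4\right)^{2} = 126^{2} = 15876$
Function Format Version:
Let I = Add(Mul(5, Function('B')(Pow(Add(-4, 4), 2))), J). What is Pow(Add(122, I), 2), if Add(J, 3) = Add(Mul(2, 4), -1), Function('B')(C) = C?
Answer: 15876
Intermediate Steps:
J = 4 (J = Add(-3, Add(Mul(2, 4), -1)) = Add(-3, Add(8, -1)) = Add(-3, 7) = 4)
I = 4 (I = Add(Mul(5, Pow(Add(-4, 4), 2)), 4) = Add(Mul(5, Pow(0, 2)), 4) = Add(Mul(5, 0), 4) = Add(0, 4) = 4)
Pow(Add(122, I), 2) = Pow(Add(122, 4), 2) = Pow(126, 2) = 15876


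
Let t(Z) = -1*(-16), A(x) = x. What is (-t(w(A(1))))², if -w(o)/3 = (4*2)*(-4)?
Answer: 256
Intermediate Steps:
w(o) = 96 (w(o) = -3*4*2*(-4) = -24*(-4) = -3*(-32) = 96)
t(Z) = 16
(-t(w(A(1))))² = (-1*16)² = (-16)² = 256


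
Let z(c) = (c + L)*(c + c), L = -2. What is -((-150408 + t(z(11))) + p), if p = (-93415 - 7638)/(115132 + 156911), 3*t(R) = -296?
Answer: 40944386173/272043 ≈ 1.5051e+5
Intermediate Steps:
z(c) = 2*c*(-2 + c) (z(c) = (c - 2)*(c + c) = (-2 + c)*(2*c) = 2*c*(-2 + c))
t(R) = -296/3 (t(R) = (1/3)*(-296) = -296/3)
p = -101053/272043 ≈ -0.37146
-((-150408 + t(z(11))) + p) = -((-150408 - 296/3) - 101053/272043) = -(-451520/3 - 101053/272043) = -1*(-40944386173/272043) = 40944386173/272043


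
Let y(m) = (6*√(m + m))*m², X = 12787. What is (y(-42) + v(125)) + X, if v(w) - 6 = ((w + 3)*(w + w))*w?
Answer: 4012793 + 21168*I*√21 ≈ 4.0128e+6 + 97004.0*I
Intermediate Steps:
y(m) = 6*√2*m^(5/2) (y(m) = (6*√(2*m))*m² = (6*(√2*√m))*m² = (6*√2*√m)*m² = 6*√2*m^(5/2))
v(w) = 6 + 2*w²*(3 + w) (v(w) = 6 + ((w + 3)*(w + w))*w = 6 + ((3 + w)*(2*w))*w = 6 + (2*w*(3 + w))*w = 6 + 2*w²*(3 + w))
(y(-42) + v(125)) + X = (6*√2*(-42)^(5/2) + (6 + 2*125³ + 6*125²)) + 12787 = (6*√2*(1764*I*√42) + (6 + 2*1953125 + 6*15625)) + 12787 = (21168*I*√21 + (6 + 3906250 + 93750)) + 12787 = (21168*I*√21 + 4000006) + 12787 = (4000006 + 21168*I*√21) + 12787 = 4012793 + 21168*I*√21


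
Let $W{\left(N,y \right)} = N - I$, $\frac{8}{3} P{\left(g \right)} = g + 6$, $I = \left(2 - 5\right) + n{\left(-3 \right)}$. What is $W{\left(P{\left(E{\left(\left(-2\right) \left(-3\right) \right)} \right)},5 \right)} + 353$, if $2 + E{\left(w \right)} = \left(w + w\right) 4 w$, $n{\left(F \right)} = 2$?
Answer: $\frac{927}{2} \approx 463.5$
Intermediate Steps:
$E{\left(w \right)} = -2 + 8 w^{2}$ ($E{\left(w \right)} = -2 + \left(w + w\right) 4 w = -2 + 2 w 4 w = -2 + 8 w w = -2 + 8 w^{2}$)
$I = -1$ ($I = \left(2 - 5\right) + 2 = -3 + 2 = -1$)
$P{\left(g \right)} = \frac{9}{4} + \frac{3 g}{8}$ ($P{\left(g \right)} = \frac{3 \left(g + 6\right)}{8} = \frac{3 \left(6 + g\right)}{8} = \frac{9}{4} + \frac{3 g}{8}$)
$W{\left(N,y \right)} = 1 + N$ ($W{\left(N,y \right)} = N - -1 = N + 1 = 1 + N$)
$W{\left(P{\left(E{\left(\left(-2\right) \left(-3\right) \right)} \right)},5 \right)} + 353 = \left(1 + \left(\frac{9}{4} + \frac{3 \left(-2 + 8 \left(\left(-2\right) \left(-3\right)\right)^{2}\right)}{8}\right)\right) + 353 = \left(1 + \left(\frac{9}{4} + \frac{3 \left(-2 + 8 \cdot 6^{2}\right)}{8}\right)\right) + 353 = \left(1 + \left(\frac{9}{4} + \frac{3 \left(-2 + 8 \cdot 36\right)}{8}\right)\right) + 353 = \left(1 + \left(\frac{9}{4} + \frac{3 \left(-2 + 288\right)}{8}\right)\right) + 353 = \left(1 + \left(\frac{9}{4} + \frac{3}{8} \cdot 286\right)\right) + 353 = \left(1 + \left(\frac{9}{4} + \frac{429}{4}\right)\right) + 353 = \left(1 + \frac{219}{2}\right) + 353 = \frac{221}{2} + 353 = \frac{927}{2}$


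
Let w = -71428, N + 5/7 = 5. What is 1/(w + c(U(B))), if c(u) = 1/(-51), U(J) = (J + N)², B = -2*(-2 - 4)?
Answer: -51/3642829 ≈ -1.4000e-5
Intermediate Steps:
N = 30/7 (N = -5/7 + 5 = 30/7 ≈ 4.2857)
B = 12 (B = -2*(-6) = 12)
U(J) = (30/7 + J)² (U(J) = (J + 30/7)² = (30/7 + J)²)
c(u) = -1/51
1/(w + c(U(B))) = 1/(-71428 - 1/51) = 1/(-3642829/51) = -51/3642829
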